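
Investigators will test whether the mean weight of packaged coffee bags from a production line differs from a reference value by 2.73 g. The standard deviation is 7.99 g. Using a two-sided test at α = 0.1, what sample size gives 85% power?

For a one-sample z-test, n = ((z_{α/2} + z_β)·σ/δ)².
z_{α/2} = 1.645 (two-sided α = 0.1); z_β = 1.036 (power 85% → β = 0.15).
n = (2.681 × 7.99 / 2.73)² = 61.57
Round up: n = 62.

n = 62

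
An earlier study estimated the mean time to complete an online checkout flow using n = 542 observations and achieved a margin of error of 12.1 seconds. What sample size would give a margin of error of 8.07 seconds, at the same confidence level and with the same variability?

1219

Margin of error scales as 1/√n, so n₂ = n₁·(E₁/E₂)².
n₂ = 542 × (12.1/8.07)² = 542 × 2.248 = 1218.42
Round up: n₂ = 1219.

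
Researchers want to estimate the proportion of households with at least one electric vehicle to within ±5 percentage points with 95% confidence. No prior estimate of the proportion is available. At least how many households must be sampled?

For a proportion with margin E = 0.05 at 95% confidence, z = 1.960.
With no prior estimate, use p = 0.5, which maximizes p(1−p) at 0.25.
n = 0.25 × (z/E)² = 0.25 × (1.960/0.05)² = 384.16
Round up: n = 385.

385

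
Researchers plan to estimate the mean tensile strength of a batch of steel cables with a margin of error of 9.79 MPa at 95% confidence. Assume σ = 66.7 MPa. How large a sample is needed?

179

For a mean, the margin of error is E = z·σ/√n, so n = (zσ/E)².
At 95% confidence, z = 1.960.
n = (1.960 × 66.7 / 9.79)² = 178.32
Round up: n = 179.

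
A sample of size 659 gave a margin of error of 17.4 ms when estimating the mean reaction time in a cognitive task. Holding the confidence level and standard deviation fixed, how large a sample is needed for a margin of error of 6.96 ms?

Margin of error scales as 1/√n, so n₂ = n₁·(E₁/E₂)².
n₂ = 659 × (17.4/6.96)² = 659 × 6.25 = 4118.75
Round up: n₂ = 4119.

n = 4119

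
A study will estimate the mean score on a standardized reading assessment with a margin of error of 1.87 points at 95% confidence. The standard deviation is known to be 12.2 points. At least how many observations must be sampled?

n = 164

For a mean, the margin of error is E = z·σ/√n, so n = (zσ/E)².
At 95% confidence, z = 1.960.
n = (1.960 × 12.2 / 1.87)² = 163.51
Round up: n = 164.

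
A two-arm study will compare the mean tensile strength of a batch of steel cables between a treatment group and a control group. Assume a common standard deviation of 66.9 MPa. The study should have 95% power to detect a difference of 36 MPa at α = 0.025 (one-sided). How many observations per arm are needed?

For two equal groups, n per group = 2·((z_α + z_β)·σ/δ)².
z_α = 1.960; z_β = 1.645 (power 95%).
n = 2 × (3.605 × 66.9 / 36)² = 2 × 44.88 = 89.76
Round up: n = 90 per group.

90 per group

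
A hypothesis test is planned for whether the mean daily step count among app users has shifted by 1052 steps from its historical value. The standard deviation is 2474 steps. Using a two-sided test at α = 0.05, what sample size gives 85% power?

For a one-sample z-test, n = ((z_{α/2} + z_β)·σ/δ)².
z_{α/2} = 1.960 (two-sided α = 0.05); z_β = 1.036 (power 85% → β = 0.15).
n = (2.996 × 2474 / 1052)² = 49.64
Round up: n = 50.

50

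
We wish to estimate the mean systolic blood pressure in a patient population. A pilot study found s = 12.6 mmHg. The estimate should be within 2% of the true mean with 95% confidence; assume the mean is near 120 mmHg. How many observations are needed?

106

For a mean, the margin of error is E = z·σ/√n, so n = (zσ/E)².
At 95% confidence, z = 1.960.
E = 2% of 120 = 2.4 mmHg.
n = (1.960 × 12.6 / 2.4)² = 105.88
Round up: n = 106.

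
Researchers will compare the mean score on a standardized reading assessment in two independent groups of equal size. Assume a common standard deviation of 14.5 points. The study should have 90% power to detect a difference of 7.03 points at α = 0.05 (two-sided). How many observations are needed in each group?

90 per group

For two equal groups, n per group = 2·((z_{α/2} + z_β)·σ/δ)².
z_{α/2} = 1.960; z_β = 1.282 (power 90%).
n = 2 × (3.242 × 14.5 / 7.03)² = 2 × 44.71 = 89.42
Round up: n = 90 per group.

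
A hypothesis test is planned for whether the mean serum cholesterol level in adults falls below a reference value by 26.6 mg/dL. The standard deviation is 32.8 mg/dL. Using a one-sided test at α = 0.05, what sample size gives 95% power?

n = 17

For a one-sample z-test, n = ((z_α + z_β)·σ/δ)².
z_α = 1.645 (one-sided α = 0.05); z_β = 1.645 (power 95% → β = 0.05).
n = (3.290 × 32.8 / 26.6)² = 16.46
Round up: n = 17.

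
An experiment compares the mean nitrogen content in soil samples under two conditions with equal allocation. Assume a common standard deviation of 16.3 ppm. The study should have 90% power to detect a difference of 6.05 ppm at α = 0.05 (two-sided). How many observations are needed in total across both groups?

For two equal groups, n per group = 2·((z_{α/2} + z_β)·σ/δ)².
z_{α/2} = 1.960; z_β = 1.282 (power 90%).
n = 2 × (3.242 × 16.3 / 6.05)² = 2 × 76.29 = 152.58
Round up: n = 153 per group.
Total across both groups: 2 × 153 = 306.

306 total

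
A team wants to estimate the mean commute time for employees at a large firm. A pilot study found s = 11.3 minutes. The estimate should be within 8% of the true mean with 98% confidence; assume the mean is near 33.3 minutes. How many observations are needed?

For a mean, the margin of error is E = z·σ/√n, so n = (zσ/E)².
At 98% confidence, z = 2.326.
E = 8% of 33.3 = 2.664 minutes.
n = (2.326 × 11.3 / 2.664)² = 97.34
Round up: n = 98.

98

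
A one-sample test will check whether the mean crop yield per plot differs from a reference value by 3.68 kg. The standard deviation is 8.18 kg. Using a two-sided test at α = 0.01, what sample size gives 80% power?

For a one-sample z-test, n = ((z_{α/2} + z_β)·σ/δ)².
z_{α/2} = 2.576 (two-sided α = 0.01); z_β = 0.842 (power 80% → β = 0.2).
n = (3.418 × 8.18 / 3.68)² = 57.72
Round up: n = 58.

58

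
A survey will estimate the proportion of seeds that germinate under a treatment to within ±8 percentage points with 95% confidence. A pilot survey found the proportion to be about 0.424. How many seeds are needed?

For a proportion with margin E = 0.08 at 95% confidence, z = 1.960.
n = p̂(1−p̂)(z/E)² = 0.424 × 0.576 × (1.960/0.08)² = 146.60
Round up: n = 147.

n = 147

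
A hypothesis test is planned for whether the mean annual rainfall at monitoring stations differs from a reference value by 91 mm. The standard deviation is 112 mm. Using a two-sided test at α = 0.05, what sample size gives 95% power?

n = 20

For a one-sample z-test, n = ((z_{α/2} + z_β)·σ/δ)².
z_{α/2} = 1.960 (two-sided α = 0.05); z_β = 1.645 (power 95% → β = 0.05).
n = (3.605 × 112 / 91)² = 19.69
Round up: n = 20.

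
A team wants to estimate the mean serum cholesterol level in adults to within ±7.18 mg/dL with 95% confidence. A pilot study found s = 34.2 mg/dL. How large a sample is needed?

For a mean, the margin of error is E = z·σ/√n, so n = (zσ/E)².
At 95% confidence, z = 1.960.
n = (1.960 × 34.2 / 7.18)² = 87.16
Round up: n = 88.

88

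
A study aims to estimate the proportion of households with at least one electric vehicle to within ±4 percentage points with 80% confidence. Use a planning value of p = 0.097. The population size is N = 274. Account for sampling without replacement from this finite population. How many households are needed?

68

For a proportion with margin E = 0.04 at 80% confidence, z = 1.282.
n = p̂(1−p̂)(z/E)² = 0.097 × 0.903 × (1.282/0.04)² = 89.97 — call this n₀.
Finite-population correction with N = 274: n = n₀ / (1 + (n₀−1)/N) = 89.97 / 1.325 = 67.90
Round up: n = 68.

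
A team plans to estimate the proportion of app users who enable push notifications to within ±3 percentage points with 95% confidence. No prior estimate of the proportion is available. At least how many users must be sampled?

For a proportion with margin E = 0.03 at 95% confidence, z = 1.960.
With no prior estimate, use p = 0.5, which maximizes p(1−p) at 0.25.
n = 0.25 × (z/E)² = 0.25 × (1.960/0.03)² = 1067.11
Round up: n = 1068.

n = 1068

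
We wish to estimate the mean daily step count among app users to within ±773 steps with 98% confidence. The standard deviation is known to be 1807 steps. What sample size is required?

For a mean, the margin of error is E = z·σ/√n, so n = (zσ/E)².
At 98% confidence, z = 2.326.
n = (2.326 × 1807 / 773)² = 29.56
Round up: n = 30.

30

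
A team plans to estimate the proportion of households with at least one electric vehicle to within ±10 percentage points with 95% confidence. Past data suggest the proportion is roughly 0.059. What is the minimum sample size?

n = 22

For a proportion with margin E = 0.1 at 95% confidence, z = 1.960.
n = p̂(1−p̂)(z/E)² = 0.059 × 0.941 × (1.960/0.1)² = 21.33
Round up: n = 22.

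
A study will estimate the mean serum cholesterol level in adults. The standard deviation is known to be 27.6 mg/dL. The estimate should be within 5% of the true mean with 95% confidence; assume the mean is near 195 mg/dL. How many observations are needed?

31

For a mean, the margin of error is E = z·σ/√n, so n = (zσ/E)².
At 95% confidence, z = 1.960.
E = 5% of 195 = 9.75 mg/dL.
n = (1.960 × 27.6 / 9.75)² = 30.78
Round up: n = 31.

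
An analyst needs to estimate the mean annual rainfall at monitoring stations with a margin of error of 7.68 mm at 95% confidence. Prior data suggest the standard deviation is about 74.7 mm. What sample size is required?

For a mean, the margin of error is E = z·σ/√n, so n = (zσ/E)².
At 95% confidence, z = 1.960.
n = (1.960 × 74.7 / 7.68)² = 363.44
Round up: n = 364.

364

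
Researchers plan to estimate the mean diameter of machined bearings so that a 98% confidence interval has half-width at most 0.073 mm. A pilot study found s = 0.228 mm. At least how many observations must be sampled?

53

For a mean, the margin of error is E = z·σ/√n, so n = (zσ/E)².
At 98% confidence, z = 2.326.
n = (2.326 × 0.228 / 0.073)² = 52.78
Round up: n = 53.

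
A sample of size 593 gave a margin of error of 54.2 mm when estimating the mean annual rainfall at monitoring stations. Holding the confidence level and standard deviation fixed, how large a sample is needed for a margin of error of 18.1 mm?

Margin of error scales as 1/√n, so n₂ = n₁·(E₁/E₂)².
n₂ = 593 × (54.2/18.1)² = 593 × 8.967 = 5317.43
Round up: n₂ = 5318.

n = 5318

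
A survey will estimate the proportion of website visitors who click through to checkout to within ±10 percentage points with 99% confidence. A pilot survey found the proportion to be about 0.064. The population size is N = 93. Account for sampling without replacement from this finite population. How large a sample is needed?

For a proportion with margin E = 0.1 at 99% confidence, z = 2.576.
n = p̂(1−p̂)(z/E)² = 0.064 × 0.936 × (2.576/0.1)² = 39.75 — call this n₀.
Finite-population correction with N = 93: n = n₀ / (1 + (n₀−1)/N) = 39.75 / 1.417 = 28.05
Round up: n = 29.

29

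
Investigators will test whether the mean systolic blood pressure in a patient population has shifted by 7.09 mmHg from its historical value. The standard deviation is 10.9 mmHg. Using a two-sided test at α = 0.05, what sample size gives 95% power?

For a one-sample z-test, n = ((z_{α/2} + z_β)·σ/δ)².
z_{α/2} = 1.960 (two-sided α = 0.05); z_β = 1.645 (power 95% → β = 0.05).
n = (3.605 × 10.9 / 7.09)² = 30.72
Round up: n = 31.

31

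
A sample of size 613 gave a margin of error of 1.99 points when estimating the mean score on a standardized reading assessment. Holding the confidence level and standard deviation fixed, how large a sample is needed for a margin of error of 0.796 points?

Margin of error scales as 1/√n, so n₂ = n₁·(E₁/E₂)².
n₂ = 613 × (1.99/0.796)² = 613 × 6.25 = 3831.25
Round up: n₂ = 3832.

3832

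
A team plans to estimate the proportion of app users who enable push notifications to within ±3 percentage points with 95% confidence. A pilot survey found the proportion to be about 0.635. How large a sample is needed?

990

For a proportion with margin E = 0.03 at 95% confidence, z = 1.960.
n = p̂(1−p̂)(z/E)² = 0.635 × 0.365 × (1.960/0.03)² = 989.32
Round up: n = 990.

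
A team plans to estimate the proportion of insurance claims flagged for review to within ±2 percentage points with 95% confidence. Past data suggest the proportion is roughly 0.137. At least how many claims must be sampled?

For a proportion with margin E = 0.02 at 95% confidence, z = 1.960.
n = p̂(1−p̂)(z/E)² = 0.137 × 0.863 × (1.960/0.02)² = 1135.49
Round up: n = 1136.

1136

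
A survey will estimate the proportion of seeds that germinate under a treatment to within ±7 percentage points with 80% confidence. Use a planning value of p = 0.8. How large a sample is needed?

For a proportion with margin E = 0.07 at 80% confidence, z = 1.282.
n = p̂(1−p̂)(z/E)² = 0.8 × 0.2 × (1.282/0.07)² = 53.67
Round up: n = 54.

54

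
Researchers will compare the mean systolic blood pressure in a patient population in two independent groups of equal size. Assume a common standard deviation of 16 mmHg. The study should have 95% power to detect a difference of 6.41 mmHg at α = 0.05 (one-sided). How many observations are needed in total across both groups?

For two equal groups, n per group = 2·((z_α + z_β)·σ/δ)².
z_α = 1.645; z_β = 1.645 (power 95%).
n = 2 × (3.290 × 16 / 6.41)² = 2 × 67.44 = 134.88
Round up: n = 135 per group.
Total across both groups: 2 × 135 = 270.

270 total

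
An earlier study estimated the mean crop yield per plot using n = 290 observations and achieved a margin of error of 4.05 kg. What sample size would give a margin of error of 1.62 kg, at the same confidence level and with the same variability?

n = 1813

Margin of error scales as 1/√n, so n₂ = n₁·(E₁/E₂)².
n₂ = 290 × (4.05/1.62)² = 290 × 6.25 = 1812.50
Round up: n₂ = 1813.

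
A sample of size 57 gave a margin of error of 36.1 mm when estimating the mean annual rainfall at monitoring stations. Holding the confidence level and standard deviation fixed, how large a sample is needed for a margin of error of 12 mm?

n = 516

Margin of error scales as 1/√n, so n₂ = n₁·(E₁/E₂)².
n₂ = 57 × (36.1/12)² = 57 × 9.05 = 515.85
Round up: n₂ = 516.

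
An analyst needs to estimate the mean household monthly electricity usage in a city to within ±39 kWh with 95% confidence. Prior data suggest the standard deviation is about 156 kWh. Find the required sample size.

For a mean, the margin of error is E = z·σ/√n, so n = (zσ/E)².
At 95% confidence, z = 1.960.
n = (1.960 × 156 / 39)² = 61.47
Round up: n = 62.

n = 62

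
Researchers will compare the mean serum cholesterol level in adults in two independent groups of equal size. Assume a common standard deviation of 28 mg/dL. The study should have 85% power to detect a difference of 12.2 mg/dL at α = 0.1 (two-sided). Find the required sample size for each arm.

76 per group

For two equal groups, n per group = 2·((z_{α/2} + z_β)·σ/δ)².
z_{α/2} = 1.645; z_β = 1.036 (power 85%).
n = 2 × (2.681 × 28 / 12.2)² = 2 × 37.86 = 75.72
Round up: n = 76 per group.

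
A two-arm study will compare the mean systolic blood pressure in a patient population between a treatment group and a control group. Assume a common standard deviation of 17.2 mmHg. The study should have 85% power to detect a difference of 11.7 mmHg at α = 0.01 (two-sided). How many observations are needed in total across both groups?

114 total

For two equal groups, n per group = 2·((z_{α/2} + z_β)·σ/δ)².
z_{α/2} = 2.576; z_β = 1.036 (power 85%).
n = 2 × (3.612 × 17.2 / 11.7)² = 2 × 28.20 = 56.40
Round up: n = 57 per group.
Total across both groups: 2 × 57 = 114.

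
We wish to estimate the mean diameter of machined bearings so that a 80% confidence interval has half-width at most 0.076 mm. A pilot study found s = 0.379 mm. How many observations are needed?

For a mean, the margin of error is E = z·σ/√n, so n = (zσ/E)².
At 80% confidence, z = 1.282.
n = (1.282 × 0.379 / 0.076)² = 40.87
Round up: n = 41.

n = 41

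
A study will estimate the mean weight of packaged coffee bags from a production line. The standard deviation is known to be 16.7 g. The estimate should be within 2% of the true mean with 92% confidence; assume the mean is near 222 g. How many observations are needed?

For a mean, the margin of error is E = z·σ/√n, so n = (zσ/E)².
At 92% confidence, z = 1.751.
E = 2% of 222 = 4.44 g.
n = (1.751 × 16.7 / 4.44)² = 43.37
Round up: n = 44.

44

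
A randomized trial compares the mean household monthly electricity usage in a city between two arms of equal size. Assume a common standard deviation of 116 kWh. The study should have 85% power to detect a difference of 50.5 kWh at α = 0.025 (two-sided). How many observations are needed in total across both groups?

For two equal groups, n per group = 2·((z_{α/2} + z_β)·σ/δ)².
z_{α/2} = 2.241; z_β = 1.036 (power 85%).
n = 2 × (3.277 × 116 / 50.5)² = 2 × 56.66 = 113.32
Round up: n = 114 per group.
Total across both groups: 2 × 114 = 228.

228 total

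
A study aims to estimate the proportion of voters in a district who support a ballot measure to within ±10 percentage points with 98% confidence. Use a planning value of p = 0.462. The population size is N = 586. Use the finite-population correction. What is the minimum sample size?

n = 110

For a proportion with margin E = 0.1 at 98% confidence, z = 2.326.
n = p̂(1−p̂)(z/E)² = 0.462 × 0.538 × (2.326/0.1)² = 134.48 — call this n₀.
Finite-population correction with N = 586: n = n₀ / (1 + (n₀−1)/N) = 134.48 / 1.228 = 109.51
Round up: n = 110.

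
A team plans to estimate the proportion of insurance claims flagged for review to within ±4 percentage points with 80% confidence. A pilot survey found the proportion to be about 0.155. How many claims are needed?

For a proportion with margin E = 0.04 at 80% confidence, z = 1.282.
n = p̂(1−p̂)(z/E)² = 0.155 × 0.845 × (1.282/0.04)² = 134.54
Round up: n = 135.

135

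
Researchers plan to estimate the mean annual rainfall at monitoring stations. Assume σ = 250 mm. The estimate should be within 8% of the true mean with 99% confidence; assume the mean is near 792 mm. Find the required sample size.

104

For a mean, the margin of error is E = z·σ/√n, so n = (zσ/E)².
At 99% confidence, z = 2.576.
E = 8% of 792 = 63.36 mm.
n = (2.576 × 250 / 63.36)² = 103.31
Round up: n = 104.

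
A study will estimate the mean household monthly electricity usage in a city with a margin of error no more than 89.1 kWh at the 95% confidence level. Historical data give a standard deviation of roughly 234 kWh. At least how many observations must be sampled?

For a mean, the margin of error is E = z·σ/√n, so n = (zσ/E)².
At 95% confidence, z = 1.960.
n = (1.960 × 234 / 89.1)² = 26.50
Round up: n = 27.

27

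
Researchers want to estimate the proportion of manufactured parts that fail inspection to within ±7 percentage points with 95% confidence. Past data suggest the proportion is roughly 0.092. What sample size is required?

n = 66

For a proportion with margin E = 0.07 at 95% confidence, z = 1.960.
n = p̂(1−p̂)(z/E)² = 0.092 × 0.908 × (1.960/0.07)² = 65.49
Round up: n = 66.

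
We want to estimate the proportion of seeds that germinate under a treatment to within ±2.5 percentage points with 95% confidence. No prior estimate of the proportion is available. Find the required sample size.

1537

For a proportion with margin E = 0.025 at 95% confidence, z = 1.960.
With no prior estimate, use p = 0.5, which maximizes p(1−p) at 0.25.
n = 0.25 × (z/E)² = 0.25 × (1.960/0.025)² = 1536.64
Round up: n = 1537.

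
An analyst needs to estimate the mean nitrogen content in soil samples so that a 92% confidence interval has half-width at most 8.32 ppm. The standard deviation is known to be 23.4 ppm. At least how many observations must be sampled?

For a mean, the margin of error is E = z·σ/√n, so n = (zσ/E)².
At 92% confidence, z = 1.751.
n = (1.751 × 23.4 / 8.32)² = 24.25
Round up: n = 25.

25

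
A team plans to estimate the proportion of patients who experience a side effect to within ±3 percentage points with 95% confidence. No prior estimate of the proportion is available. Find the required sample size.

For a proportion with margin E = 0.03 at 95% confidence, z = 1.960.
With no prior estimate, use p = 0.5, which maximizes p(1−p) at 0.25.
n = 0.25 × (z/E)² = 0.25 × (1.960/0.03)² = 1067.11
Round up: n = 1068.

1068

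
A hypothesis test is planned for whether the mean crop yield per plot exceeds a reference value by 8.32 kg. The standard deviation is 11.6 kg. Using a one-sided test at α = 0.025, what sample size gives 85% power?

For a one-sample z-test, n = ((z_α + z_β)·σ/δ)².
z_α = 1.960 (one-sided α = 0.025); z_β = 1.036 (power 85% → β = 0.15).
n = (2.996 × 11.6 / 8.32)² = 17.45
Round up: n = 18.

n = 18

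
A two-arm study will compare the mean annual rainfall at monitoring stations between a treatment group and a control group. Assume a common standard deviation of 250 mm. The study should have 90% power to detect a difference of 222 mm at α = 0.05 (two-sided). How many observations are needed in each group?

For two equal groups, n per group = 2·((z_{α/2} + z_β)·σ/δ)².
z_{α/2} = 1.960; z_β = 1.282 (power 90%).
n = 2 × (3.242 × 250 / 222)² = 2 × 13.33 = 26.66
Round up: n = 27 per group.

27 per group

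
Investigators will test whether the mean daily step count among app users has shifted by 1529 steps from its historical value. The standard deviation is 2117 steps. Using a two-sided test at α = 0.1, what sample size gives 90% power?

17

For a one-sample z-test, n = ((z_{α/2} + z_β)·σ/δ)².
z_{α/2} = 1.645 (two-sided α = 0.1); z_β = 1.282 (power 90% → β = 0.1).
n = (2.927 × 2117 / 1529)² = 16.42
Round up: n = 17.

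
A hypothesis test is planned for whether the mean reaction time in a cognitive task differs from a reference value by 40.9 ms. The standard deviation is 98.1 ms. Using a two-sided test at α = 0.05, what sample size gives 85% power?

For a one-sample z-test, n = ((z_{α/2} + z_β)·σ/δ)².
z_{α/2} = 1.960 (two-sided α = 0.05); z_β = 1.036 (power 85% → β = 0.15).
n = (2.996 × 98.1 / 40.9)² = 51.64
Round up: n = 52.

n = 52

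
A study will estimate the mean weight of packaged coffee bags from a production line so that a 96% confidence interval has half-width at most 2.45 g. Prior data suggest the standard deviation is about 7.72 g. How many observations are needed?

42

For a mean, the margin of error is E = z·σ/√n, so n = (zσ/E)².
At 96% confidence, z = 2.054.
n = (2.054 × 7.72 / 2.45)² = 41.89
Round up: n = 42.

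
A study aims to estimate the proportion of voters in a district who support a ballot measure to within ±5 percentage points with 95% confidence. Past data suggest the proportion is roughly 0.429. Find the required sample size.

For a proportion with margin E = 0.05 at 95% confidence, z = 1.960.
n = p̂(1−p̂)(z/E)² = 0.429 × 0.571 × (1.960/0.05)² = 376.41
Round up: n = 377.

377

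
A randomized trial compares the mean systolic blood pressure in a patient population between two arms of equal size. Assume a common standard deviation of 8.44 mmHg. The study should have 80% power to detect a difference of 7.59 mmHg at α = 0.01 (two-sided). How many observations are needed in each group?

For two equal groups, n per group = 2·((z_{α/2} + z_β)·σ/δ)².
z_{α/2} = 2.576; z_β = 0.842 (power 80%).
n = 2 × (3.418 × 8.44 / 7.59)² = 2 × 14.45 = 28.90
Round up: n = 29 per group.

29 per group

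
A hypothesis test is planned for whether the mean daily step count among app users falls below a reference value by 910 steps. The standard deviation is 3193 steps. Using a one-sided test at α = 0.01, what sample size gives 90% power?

161

For a one-sample z-test, n = ((z_α + z_β)·σ/δ)².
z_α = 2.326 (one-sided α = 0.01); z_β = 1.282 (power 90% → β = 0.1).
n = (3.608 × 3193 / 910)² = 160.27
Round up: n = 161.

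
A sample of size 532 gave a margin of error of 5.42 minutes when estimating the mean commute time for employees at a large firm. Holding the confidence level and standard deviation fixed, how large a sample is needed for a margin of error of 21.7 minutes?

34

Margin of error scales as 1/√n, so n₂ = n₁·(E₁/E₂)².
n₂ = 532 × (5.42/21.7)² = 532 × 0.06238 = 33.19
Round up: n₂ = 34.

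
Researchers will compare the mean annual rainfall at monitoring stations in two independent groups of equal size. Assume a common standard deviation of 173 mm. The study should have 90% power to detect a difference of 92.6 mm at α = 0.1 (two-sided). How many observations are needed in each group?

60 per group

For two equal groups, n per group = 2·((z_{α/2} + z_β)·σ/δ)².
z_{α/2} = 1.645; z_β = 1.282 (power 90%).
n = 2 × (2.927 × 173 / 92.6)² = 2 × 29.90 = 59.80
Round up: n = 60 per group.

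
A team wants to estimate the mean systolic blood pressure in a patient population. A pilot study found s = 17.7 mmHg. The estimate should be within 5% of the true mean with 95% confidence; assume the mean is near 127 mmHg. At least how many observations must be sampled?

30

For a mean, the margin of error is E = z·σ/√n, so n = (zσ/E)².
At 95% confidence, z = 1.960.
E = 5% of 127 = 6.35 mmHg.
n = (1.960 × 17.7 / 6.35)² = 29.85
Round up: n = 30.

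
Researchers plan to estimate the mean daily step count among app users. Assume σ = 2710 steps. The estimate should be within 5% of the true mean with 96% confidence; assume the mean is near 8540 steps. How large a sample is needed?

For a mean, the margin of error is E = z·σ/√n, so n = (zσ/E)².
At 96% confidence, z = 2.054.
E = 5% of 8540 = 427 steps.
n = (2.054 × 2710 / 427)² = 169.94
Round up: n = 170.

170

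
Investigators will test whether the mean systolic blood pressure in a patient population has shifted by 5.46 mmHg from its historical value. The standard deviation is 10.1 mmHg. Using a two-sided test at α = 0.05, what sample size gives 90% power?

n = 36

For a one-sample z-test, n = ((z_{α/2} + z_β)·σ/δ)².
z_{α/2} = 1.960 (two-sided α = 0.05); z_β = 1.282 (power 90% → β = 0.1).
n = (3.242 × 10.1 / 5.46)² = 35.97
Round up: n = 36.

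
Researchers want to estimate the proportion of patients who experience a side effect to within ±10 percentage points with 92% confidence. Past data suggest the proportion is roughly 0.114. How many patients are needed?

For a proportion with margin E = 0.1 at 92% confidence, z = 1.751.
n = p̂(1−p̂)(z/E)² = 0.114 × 0.886 × (1.751/0.1)² = 30.97
Round up: n = 31.

n = 31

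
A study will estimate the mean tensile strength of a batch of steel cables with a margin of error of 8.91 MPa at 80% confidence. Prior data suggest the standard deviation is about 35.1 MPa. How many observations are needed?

For a mean, the margin of error is E = z·σ/√n, so n = (zσ/E)².
At 80% confidence, z = 1.282.
n = (1.282 × 35.1 / 8.91)² = 25.51
Round up: n = 26.

n = 26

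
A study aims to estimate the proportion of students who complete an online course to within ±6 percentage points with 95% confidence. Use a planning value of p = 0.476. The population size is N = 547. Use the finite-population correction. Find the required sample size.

For a proportion with margin E = 0.06 at 95% confidence, z = 1.960.
n = p̂(1−p̂)(z/E)² = 0.476 × 0.524 × (1.960/0.06)² = 266.16 — call this n₀.
Finite-population correction with N = 547: n = n₀ / (1 + (n₀−1)/N) = 266.16 / 1.485 = 179.23
Round up: n = 180.

180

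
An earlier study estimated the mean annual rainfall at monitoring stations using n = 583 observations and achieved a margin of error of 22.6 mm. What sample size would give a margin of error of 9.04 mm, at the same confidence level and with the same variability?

Margin of error scales as 1/√n, so n₂ = n₁·(E₁/E₂)².
n₂ = 583 × (22.6/9.04)² = 583 × 6.25 = 3643.75
Round up: n₂ = 3644.

3644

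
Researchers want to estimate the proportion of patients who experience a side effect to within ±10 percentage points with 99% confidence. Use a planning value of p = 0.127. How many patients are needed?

For a proportion with margin E = 0.1 at 99% confidence, z = 2.576.
n = p̂(1−p̂)(z/E)² = 0.127 × 0.873 × (2.576/0.1)² = 73.57
Round up: n = 74.

74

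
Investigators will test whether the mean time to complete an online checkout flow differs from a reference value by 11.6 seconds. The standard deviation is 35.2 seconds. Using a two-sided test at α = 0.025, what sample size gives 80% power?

For a one-sample z-test, n = ((z_{α/2} + z_β)·σ/δ)².
z_{α/2} = 2.241 (two-sided α = 0.025); z_β = 0.842 (power 80% → β = 0.2).
n = (3.083 × 35.2 / 11.6)² = 87.52
Round up: n = 88.

n = 88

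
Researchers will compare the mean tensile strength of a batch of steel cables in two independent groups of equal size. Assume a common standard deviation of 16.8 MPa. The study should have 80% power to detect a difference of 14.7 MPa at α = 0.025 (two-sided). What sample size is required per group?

25 per group

For two equal groups, n per group = 2·((z_{α/2} + z_β)·σ/δ)².
z_{α/2} = 2.241; z_β = 0.842 (power 80%).
n = 2 × (3.083 × 16.8 / 14.7)² = 2 × 12.41 = 24.82
Round up: n = 25 per group.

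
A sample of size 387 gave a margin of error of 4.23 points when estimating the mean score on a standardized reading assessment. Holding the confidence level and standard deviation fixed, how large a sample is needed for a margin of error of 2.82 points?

Margin of error scales as 1/√n, so n₂ = n₁·(E₁/E₂)².
n₂ = 387 × (4.23/2.82)² = 387 × 2.25 = 870.75
Round up: n₂ = 871.

871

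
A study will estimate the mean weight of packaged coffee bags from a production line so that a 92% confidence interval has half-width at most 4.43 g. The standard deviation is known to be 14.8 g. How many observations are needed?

For a mean, the margin of error is E = z·σ/√n, so n = (zσ/E)².
At 92% confidence, z = 1.751.
n = (1.751 × 14.8 / 4.43)² = 34.22
Round up: n = 35.

n = 35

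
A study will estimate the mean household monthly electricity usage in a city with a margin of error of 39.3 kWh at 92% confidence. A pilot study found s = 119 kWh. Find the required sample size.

For a mean, the margin of error is E = z·σ/√n, so n = (zσ/E)².
At 92% confidence, z = 1.751.
n = (1.751 × 119 / 39.3)² = 28.11
Round up: n = 29.

29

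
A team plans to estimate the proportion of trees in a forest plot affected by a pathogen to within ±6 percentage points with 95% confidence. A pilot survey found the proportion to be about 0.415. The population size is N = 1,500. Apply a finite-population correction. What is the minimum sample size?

222

For a proportion with margin E = 0.06 at 95% confidence, z = 1.960.
n = p̂(1−p̂)(z/E)² = 0.415 × 0.585 × (1.960/0.06)² = 259.07 — call this n₀.
Finite-population correction with N = 1,500: n = n₀ / (1 + (n₀−1)/N) = 259.07 / 1.172 = 221.05
Round up: n = 222.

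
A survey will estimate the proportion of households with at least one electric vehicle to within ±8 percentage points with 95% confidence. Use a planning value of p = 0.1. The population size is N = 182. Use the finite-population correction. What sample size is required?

For a proportion with margin E = 0.08 at 95% confidence, z = 1.960.
n = p̂(1−p̂)(z/E)² = 0.1 × 0.9 × (1.960/0.08)² = 54.02 — call this n₀.
Finite-population correction with N = 182: n = n₀ / (1 + (n₀−1)/N) = 54.02 / 1.291 = 41.84
Round up: n = 42.

42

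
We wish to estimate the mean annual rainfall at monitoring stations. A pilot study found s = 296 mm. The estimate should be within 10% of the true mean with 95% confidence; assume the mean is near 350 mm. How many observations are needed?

275

For a mean, the margin of error is E = z·σ/√n, so n = (zσ/E)².
At 95% confidence, z = 1.960.
E = 10% of 350 = 35 mm.
n = (1.960 × 296 / 35)² = 274.76
Round up: n = 275.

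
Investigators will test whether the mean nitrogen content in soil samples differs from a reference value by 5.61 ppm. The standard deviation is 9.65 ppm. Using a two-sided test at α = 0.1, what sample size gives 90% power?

n = 26

For a one-sample z-test, n = ((z_{α/2} + z_β)·σ/δ)².
z_{α/2} = 1.645 (two-sided α = 0.1); z_β = 1.282 (power 90% → β = 0.1).
n = (2.927 × 9.65 / 5.61)² = 25.35
Round up: n = 26.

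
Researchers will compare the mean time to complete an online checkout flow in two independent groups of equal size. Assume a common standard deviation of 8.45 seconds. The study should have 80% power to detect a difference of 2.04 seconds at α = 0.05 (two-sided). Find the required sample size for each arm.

270 per group

For two equal groups, n per group = 2·((z_{α/2} + z_β)·σ/δ)².
z_{α/2} = 1.960; z_β = 0.842 (power 80%).
n = 2 × (2.802 × 8.45 / 2.04)² = 2 × 134.71 = 269.42
Round up: n = 270 per group.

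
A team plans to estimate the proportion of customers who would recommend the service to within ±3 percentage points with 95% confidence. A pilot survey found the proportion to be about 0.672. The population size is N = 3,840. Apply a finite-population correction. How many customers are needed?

756

For a proportion with margin E = 0.03 at 95% confidence, z = 1.960.
n = p̂(1−p̂)(z/E)² = 0.672 × 0.328 × (1.960/0.03)² = 940.83 — call this n₀.
Finite-population correction with N = 3,840: n = n₀ / (1 + (n₀−1)/N) = 940.83 / 1.245 = 755.69
Round up: n = 756.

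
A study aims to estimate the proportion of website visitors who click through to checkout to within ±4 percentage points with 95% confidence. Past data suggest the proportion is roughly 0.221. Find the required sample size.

414

For a proportion with margin E = 0.04 at 95% confidence, z = 1.960.
n = p̂(1−p̂)(z/E)² = 0.221 × 0.779 × (1.960/0.04)² = 413.35
Round up: n = 414.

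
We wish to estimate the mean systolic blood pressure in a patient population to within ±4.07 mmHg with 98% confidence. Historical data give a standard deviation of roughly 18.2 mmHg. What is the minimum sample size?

n = 109

For a mean, the margin of error is E = z·σ/√n, so n = (zσ/E)².
At 98% confidence, z = 2.326.
n = (2.326 × 18.2 / 4.07)² = 108.19
Round up: n = 109.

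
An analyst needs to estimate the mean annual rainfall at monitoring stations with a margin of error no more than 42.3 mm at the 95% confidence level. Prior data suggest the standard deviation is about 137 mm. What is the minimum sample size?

For a mean, the margin of error is E = z·σ/√n, so n = (zσ/E)².
At 95% confidence, z = 1.960.
n = (1.960 × 137 / 42.3)² = 40.30
Round up: n = 41.

41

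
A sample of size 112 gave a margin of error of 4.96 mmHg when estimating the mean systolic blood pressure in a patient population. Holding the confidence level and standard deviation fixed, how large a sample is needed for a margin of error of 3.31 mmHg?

252

Margin of error scales as 1/√n, so n₂ = n₁·(E₁/E₂)².
n₂ = 112 × (4.96/3.31)² = 112 × 2.245 = 251.44
Round up: n₂ = 252.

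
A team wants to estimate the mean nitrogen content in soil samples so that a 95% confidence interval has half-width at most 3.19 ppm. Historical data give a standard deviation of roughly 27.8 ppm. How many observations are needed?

For a mean, the margin of error is E = z·σ/√n, so n = (zσ/E)².
At 95% confidence, z = 1.960.
n = (1.960 × 27.8 / 3.19)² = 291.76
Round up: n = 292.

292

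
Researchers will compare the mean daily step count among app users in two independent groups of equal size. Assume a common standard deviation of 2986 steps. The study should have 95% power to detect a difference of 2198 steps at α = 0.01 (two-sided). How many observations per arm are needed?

66 per group

For two equal groups, n per group = 2·((z_{α/2} + z_β)·σ/δ)².
z_{α/2} = 2.576; z_β = 1.645 (power 95%).
n = 2 × (4.221 × 2986 / 2198)² = 2 × 32.88 = 65.76
Round up: n = 66 per group.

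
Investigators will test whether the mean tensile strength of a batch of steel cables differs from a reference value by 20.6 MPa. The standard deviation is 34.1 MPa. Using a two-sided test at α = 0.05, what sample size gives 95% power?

For a one-sample z-test, n = ((z_{α/2} + z_β)·σ/δ)².
z_{α/2} = 1.960 (two-sided α = 0.05); z_β = 1.645 (power 95% → β = 0.05).
n = (3.605 × 34.1 / 20.6)² = 35.61
Round up: n = 36.

36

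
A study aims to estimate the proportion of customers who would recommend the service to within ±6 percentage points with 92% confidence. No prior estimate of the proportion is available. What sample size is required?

For a proportion with margin E = 0.06 at 92% confidence, z = 1.751.
With no prior estimate, use p = 0.5, which maximizes p(1−p) at 0.25.
n = 0.25 × (z/E)² = 0.25 × (1.751/0.06)² = 212.92
Round up: n = 213.

213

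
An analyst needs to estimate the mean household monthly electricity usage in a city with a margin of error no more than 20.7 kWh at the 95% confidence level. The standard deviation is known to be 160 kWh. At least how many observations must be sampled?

n = 230

For a mean, the margin of error is E = z·σ/√n, so n = (zσ/E)².
At 95% confidence, z = 1.960.
n = (1.960 × 160 / 20.7)² = 229.52
Round up: n = 230.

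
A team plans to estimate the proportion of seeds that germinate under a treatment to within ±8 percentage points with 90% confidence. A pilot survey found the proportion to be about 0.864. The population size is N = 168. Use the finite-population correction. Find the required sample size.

n = 39

For a proportion with margin E = 0.08 at 90% confidence, z = 1.645.
n = p̂(1−p̂)(z/E)² = 0.864 × 0.136 × (1.645/0.08)² = 49.68 — call this n₀.
Finite-population correction with N = 168: n = n₀ / (1 + (n₀−1)/N) = 49.68 / 1.29 = 38.51
Round up: n = 39.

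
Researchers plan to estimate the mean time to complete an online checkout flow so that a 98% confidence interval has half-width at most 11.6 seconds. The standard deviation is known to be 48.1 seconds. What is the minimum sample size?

For a mean, the margin of error is E = z·σ/√n, so n = (zσ/E)².
At 98% confidence, z = 2.326.
n = (2.326 × 48.1 / 11.6)² = 93.02
Round up: n = 94.

94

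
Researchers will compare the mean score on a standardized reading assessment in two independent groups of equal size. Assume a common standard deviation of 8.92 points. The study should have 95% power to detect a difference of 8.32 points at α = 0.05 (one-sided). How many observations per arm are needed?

25 per group

For two equal groups, n per group = 2·((z_α + z_β)·σ/δ)².
z_α = 1.645; z_β = 1.645 (power 95%).
n = 2 × (3.290 × 8.92 / 8.32)² = 2 × 12.44 = 24.88
Round up: n = 25 per group.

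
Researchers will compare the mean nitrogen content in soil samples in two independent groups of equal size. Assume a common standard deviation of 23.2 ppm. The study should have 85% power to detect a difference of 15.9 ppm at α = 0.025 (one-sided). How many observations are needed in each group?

39 per group

For two equal groups, n per group = 2·((z_α + z_β)·σ/δ)².
z_α = 1.960; z_β = 1.036 (power 85%).
n = 2 × (2.996 × 23.2 / 15.9)² = 2 × 19.11 = 38.22
Round up: n = 39 per group.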